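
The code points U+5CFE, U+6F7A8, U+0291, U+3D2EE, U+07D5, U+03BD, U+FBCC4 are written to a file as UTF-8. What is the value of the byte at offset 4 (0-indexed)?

0xAF

U+5CFE → 3-byte form E5 B3 BE at offsets 0–2.
U+6F7A8 → 4-byte form F1 AF 9E A8 at offsets 3–6.
Offset 4 falls in char 2's range; it's byte 2 of F1 AF 9E A8 = 0xAF.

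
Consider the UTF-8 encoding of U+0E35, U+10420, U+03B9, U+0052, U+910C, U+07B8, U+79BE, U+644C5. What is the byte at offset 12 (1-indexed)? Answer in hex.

1-indexed offset 12 is 0-indexed offset 11.
U+0E35 → 3-byte form E0 B8 B5 at offsets 0–2.
U+10420 → 4-byte form F0 90 90 A0 at offsets 3–6.
U+03B9 → 2-byte form CE B9 at offsets 7–8.
U+0052 → 1-byte form 52 at offsets 9–9.
U+910C → 3-byte form E9 84 8C at offsets 10–12.
Offset 11 falls in char 5's range; it's byte 2 of E9 84 8C = 0x84.

0x84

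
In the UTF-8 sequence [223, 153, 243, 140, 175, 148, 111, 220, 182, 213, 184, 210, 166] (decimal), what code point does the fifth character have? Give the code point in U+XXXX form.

U+0578

Offset 0: leading byte 0xDF = 11011111 → 2-byte char #1 = DF 99.
Offset 2: leading byte 0xF3 = 11110011 → 4-byte char #2 = F3 8C AF 94.
Offset 6: leading byte 0x6F = 01101111 → 1-byte char #3 = 6F.
Offset 7: leading byte 0xDC = 11011100 → 2-byte char #4 = DC B6.
Offset 9: leading byte 0xD5 = 11010101 → 2-byte char #5 = D5 B8.
Leading byte 0xD5 = 11010101 matches 110xxxxx → 2-byte sequence.
Byte 1: 0xD5 = 11010101, payload 10101 (5 bits).
Byte 2: 0xB8 = 10111000 (10xxxxxx ✓), payload 111000.
Concatenate: 10101111000 = 0x578 (11 bits → U+0578).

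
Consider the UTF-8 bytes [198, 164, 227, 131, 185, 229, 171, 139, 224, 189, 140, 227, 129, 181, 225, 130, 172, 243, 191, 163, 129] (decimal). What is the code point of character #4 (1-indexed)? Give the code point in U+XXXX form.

U+0F4C

Offset 0: leading byte 0xC6 = 11000110 → 2-byte char #1 = C6 A4.
Offset 2: leading byte 0xE3 = 11100011 → 3-byte char #2 = E3 83 B9.
Offset 5: leading byte 0xE5 = 11100101 → 3-byte char #3 = E5 AB 8B.
Offset 8: leading byte 0xE0 = 11100000 → 3-byte char #4 = E0 BD 8C.
Leading byte 0xE0 = 11100000 matches 1110xxxx → 3-byte sequence.
Byte 1: 0xE0 = 11100000, payload 0000 (4 bits).
Byte 2: 0xBD = 10111101 (10xxxxxx ✓), payload 111101.
Byte 3: 0x8C = 10001100 (10xxxxxx ✓), payload 001100.
Concatenate: 0000111101001100 = 0xF4C (16 bits → U+0F4C).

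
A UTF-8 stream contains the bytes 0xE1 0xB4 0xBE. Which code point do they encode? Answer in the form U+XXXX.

Leading byte 0xE1 = 11100001 matches 1110xxxx → 3-byte sequence.
Byte 1: 0xE1 = 11100001, payload 0001 (4 bits).
Byte 2: 0xB4 = 10110100 (10xxxxxx ✓), payload 110100.
Byte 3: 0xBE = 10111110 (10xxxxxx ✓), payload 111110.
Concatenate: 0001110100111110 = 0x1D3E (16 bits → U+1D3E).

U+1D3E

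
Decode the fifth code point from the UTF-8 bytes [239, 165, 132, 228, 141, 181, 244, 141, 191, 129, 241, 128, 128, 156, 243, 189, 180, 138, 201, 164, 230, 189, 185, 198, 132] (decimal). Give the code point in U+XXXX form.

U+FDD0A

Offset 0: leading byte 0xEF = 11101111 → 3-byte char #1 = EF A5 84.
Offset 3: leading byte 0xE4 = 11100100 → 3-byte char #2 = E4 8D B5.
Offset 6: leading byte 0xF4 = 11110100 → 4-byte char #3 = F4 8D BF 81.
Offset 10: leading byte 0xF1 = 11110001 → 4-byte char #4 = F1 80 80 9C.
Offset 14: leading byte 0xF3 = 11110011 → 4-byte char #5 = F3 BD B4 8A.
Leading byte 0xF3 = 11110011 matches 11110xxx → 4-byte sequence.
Byte 1: 0xF3 = 11110011, payload 011 (3 bits).
Byte 2: 0xBD = 10111101 (10xxxxxx ✓), payload 111101.
Byte 3: 0xB4 = 10110100 (10xxxxxx ✓), payload 110100.
Byte 4: 0x8A = 10001010 (10xxxxxx ✓), payload 001010.
Concatenate: 011111101110100001010 = 0xFDD0A (21 bits → U+FDD0A).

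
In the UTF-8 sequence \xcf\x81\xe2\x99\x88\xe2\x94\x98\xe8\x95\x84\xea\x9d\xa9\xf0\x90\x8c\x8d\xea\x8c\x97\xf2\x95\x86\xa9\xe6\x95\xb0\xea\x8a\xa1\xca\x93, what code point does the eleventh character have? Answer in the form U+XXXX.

Offset 0: leading byte 0xCF = 11001111 → 2-byte char #1 = CF 81.
Offset 2: leading byte 0xE2 = 11100010 → 3-byte char #2 = E2 99 88.
Offset 5: leading byte 0xE2 = 11100010 → 3-byte char #3 = E2 94 98.
Offset 8: leading byte 0xE8 = 11101000 → 3-byte char #4 = E8 95 84.
Offset 11: leading byte 0xEA = 11101010 → 3-byte char #5 = EA 9D A9.
Offset 14: leading byte 0xF0 = 11110000 → 4-byte char #6 = F0 90 8C 8D.
Offset 18: leading byte 0xEA = 11101010 → 3-byte char #7 = EA 8C 97.
Offset 21: leading byte 0xF2 = 11110010 → 4-byte char #8 = F2 95 86 A9.
Offset 25: leading byte 0xE6 = 11100110 → 3-byte char #9 = E6 95 B0.
Offset 28: leading byte 0xEA = 11101010 → 3-byte char #10 = EA 8A A1.
Offset 31: leading byte 0xCA = 11001010 → 2-byte char #11 = CA 93.
Leading byte 0xCA = 11001010 matches 110xxxxx → 2-byte sequence.
Byte 1: 0xCA = 11001010, payload 01010 (5 bits).
Byte 2: 0x93 = 10010011 (10xxxxxx ✓), payload 010011.
Concatenate: 01010010011 = 0x293 (11 bits → U+0293).

U+0293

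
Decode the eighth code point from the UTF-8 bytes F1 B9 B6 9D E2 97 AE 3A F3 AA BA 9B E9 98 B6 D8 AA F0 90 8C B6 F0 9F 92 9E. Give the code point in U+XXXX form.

Offset 0: leading byte 0xF1 = 11110001 → 4-byte char #1 = F1 B9 B6 9D.
Offset 4: leading byte 0xE2 = 11100010 → 3-byte char #2 = E2 97 AE.
Offset 7: leading byte 0x3A = 00111010 → 1-byte char #3 = 3A.
Offset 8: leading byte 0xF3 = 11110011 → 4-byte char #4 = F3 AA BA 9B.
Offset 12: leading byte 0xE9 = 11101001 → 3-byte char #5 = E9 98 B6.
Offset 15: leading byte 0xD8 = 11011000 → 2-byte char #6 = D8 AA.
Offset 17: leading byte 0xF0 = 11110000 → 4-byte char #7 = F0 90 8C B6.
Offset 21: leading byte 0xF0 = 11110000 → 4-byte char #8 = F0 9F 92 9E.
Leading byte 0xF0 = 11110000 matches 11110xxx → 4-byte sequence.
Byte 1: 0xF0 = 11110000, payload 000 (3 bits).
Byte 2: 0x9F = 10011111 (10xxxxxx ✓), payload 011111.
Byte 3: 0x92 = 10010010 (10xxxxxx ✓), payload 010010.
Byte 4: 0x9E = 10011110 (10xxxxxx ✓), payload 011110.
Concatenate: 000011111010010011110 = 0x1F49E (21 bits → U+1F49E).

U+1F49E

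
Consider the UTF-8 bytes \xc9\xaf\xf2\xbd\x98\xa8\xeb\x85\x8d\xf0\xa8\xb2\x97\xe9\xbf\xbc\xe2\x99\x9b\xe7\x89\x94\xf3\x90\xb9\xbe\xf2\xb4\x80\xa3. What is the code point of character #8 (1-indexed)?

U+D0E7E

Offset 0: leading byte 0xC9 = 11001001 → 2-byte char #1 = C9 AF.
Offset 2: leading byte 0xF2 = 11110010 → 4-byte char #2 = F2 BD 98 A8.
Offset 6: leading byte 0xEB = 11101011 → 3-byte char #3 = EB 85 8D.
Offset 9: leading byte 0xF0 = 11110000 → 4-byte char #4 = F0 A8 B2 97.
Offset 13: leading byte 0xE9 = 11101001 → 3-byte char #5 = E9 BF BC.
Offset 16: leading byte 0xE2 = 11100010 → 3-byte char #6 = E2 99 9B.
Offset 19: leading byte 0xE7 = 11100111 → 3-byte char #7 = E7 89 94.
Offset 22: leading byte 0xF3 = 11110011 → 4-byte char #8 = F3 90 B9 BE.
Leading byte 0xF3 = 11110011 matches 11110xxx → 4-byte sequence.
Byte 1: 0xF3 = 11110011, payload 011 (3 bits).
Byte 2: 0x90 = 10010000 (10xxxxxx ✓), payload 010000.
Byte 3: 0xB9 = 10111001 (10xxxxxx ✓), payload 111001.
Byte 4: 0xBE = 10111110 (10xxxxxx ✓), payload 111110.
Concatenate: 011010000111001111110 = 0xD0E7E (21 bits → U+D0E7E).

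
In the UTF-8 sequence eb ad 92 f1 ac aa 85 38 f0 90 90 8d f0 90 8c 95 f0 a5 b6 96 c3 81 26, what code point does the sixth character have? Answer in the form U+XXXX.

Offset 0: leading byte 0xEB = 11101011 → 3-byte char #1 = EB AD 92.
Offset 3: leading byte 0xF1 = 11110001 → 4-byte char #2 = F1 AC AA 85.
Offset 7: leading byte 0x38 = 00111000 → 1-byte char #3 = 38.
Offset 8: leading byte 0xF0 = 11110000 → 4-byte char #4 = F0 90 90 8D.
Offset 12: leading byte 0xF0 = 11110000 → 4-byte char #5 = F0 90 8C 95.
Offset 16: leading byte 0xF0 = 11110000 → 4-byte char #6 = F0 A5 B6 96.
Leading byte 0xF0 = 11110000 matches 11110xxx → 4-byte sequence.
Byte 1: 0xF0 = 11110000, payload 000 (3 bits).
Byte 2: 0xA5 = 10100101 (10xxxxxx ✓), payload 100101.
Byte 3: 0xB6 = 10110110 (10xxxxxx ✓), payload 110110.
Byte 4: 0x96 = 10010110 (10xxxxxx ✓), payload 010110.
Concatenate: 000100101110110010110 = 0x25D96 (21 bits → U+25D96).

U+25D96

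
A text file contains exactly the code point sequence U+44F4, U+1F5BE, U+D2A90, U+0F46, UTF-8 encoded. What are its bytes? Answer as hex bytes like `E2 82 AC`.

E4 93 B4 F0 9F 96 BE F3 92 AA 90 E0 BD 86

U+44F4: 3-byte form → E4 93 B4.
U+1F5BE: 4-byte form → F0 9F 96 BE.
U+D2A90: 4-byte form → F3 92 AA 90.
U+0F46: 3-byte form → E0 BD 86.
Concatenated (14 bytes): E4 93 B4 F0 9F 96 BE F3 92 AA 90 E0 BD 86.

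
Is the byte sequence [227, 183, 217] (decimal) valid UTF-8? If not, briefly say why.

invalid (non-continuation byte where continuation expected)

Leading byte 0xE3 = 11100011 → 3-byte form.
Byte 3 is 0xD9 = 11011001, which is not 10xxxxxx — expected a continuation byte.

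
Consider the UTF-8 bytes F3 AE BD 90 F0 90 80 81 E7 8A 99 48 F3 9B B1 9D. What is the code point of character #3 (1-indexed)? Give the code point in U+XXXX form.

U+7299

Offset 0: leading byte 0xF3 = 11110011 → 4-byte char #1 = F3 AE BD 90.
Offset 4: leading byte 0xF0 = 11110000 → 4-byte char #2 = F0 90 80 81.
Offset 8: leading byte 0xE7 = 11100111 → 3-byte char #3 = E7 8A 99.
Leading byte 0xE7 = 11100111 matches 1110xxxx → 3-byte sequence.
Byte 1: 0xE7 = 11100111, payload 0111 (4 bits).
Byte 2: 0x8A = 10001010 (10xxxxxx ✓), payload 001010.
Byte 3: 0x99 = 10011001 (10xxxxxx ✓), payload 011001.
Concatenate: 0111001010011001 = 0x7299 (16 bits → U+7299).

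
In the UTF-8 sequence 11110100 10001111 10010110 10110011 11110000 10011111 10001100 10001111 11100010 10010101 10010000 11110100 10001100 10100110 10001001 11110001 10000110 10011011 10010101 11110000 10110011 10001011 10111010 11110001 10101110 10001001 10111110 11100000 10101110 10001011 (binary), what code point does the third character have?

U+2550

Offset 0: leading byte 0xF4 = 11110100 → 4-byte char #1 = F4 8F 96 B3.
Offset 4: leading byte 0xF0 = 11110000 → 4-byte char #2 = F0 9F 8C 8F.
Offset 8: leading byte 0xE2 = 11100010 → 3-byte char #3 = E2 95 90.
Leading byte 0xE2 = 11100010 matches 1110xxxx → 3-byte sequence.
Byte 1: 0xE2 = 11100010, payload 0010 (4 bits).
Byte 2: 0x95 = 10010101 (10xxxxxx ✓), payload 010101.
Byte 3: 0x90 = 10010000 (10xxxxxx ✓), payload 010000.
Concatenate: 0010010101010000 = 0x2550 (16 bits → U+2550).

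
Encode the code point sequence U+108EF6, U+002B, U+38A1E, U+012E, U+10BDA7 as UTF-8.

F4 88 BB B6 2B F0 B8 A8 9E C4 AE F4 8B B6 A7

U+108EF6: 4-byte form → F4 88 BB B6.
U+002B: 1-byte form → 2B.
U+38A1E: 4-byte form → F0 B8 A8 9E.
U+012E: 2-byte form → C4 AE.
U+10BDA7: 4-byte form → F4 8B B6 A7.
Concatenated (15 bytes): F4 88 BB B6 2B F0 B8 A8 9E C4 AE F4 8B B6 A7.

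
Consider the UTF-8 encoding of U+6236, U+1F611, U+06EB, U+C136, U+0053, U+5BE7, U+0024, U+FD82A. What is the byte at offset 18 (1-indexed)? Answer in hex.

1-indexed offset 18 is 0-indexed offset 17.
U+6236 → 3-byte form E6 88 B6 at offsets 0–2.
U+1F611 → 4-byte form F0 9F 98 91 at offsets 3–6.
U+06EB → 2-byte form DB AB at offsets 7–8.
U+C136 → 3-byte form EC 84 B6 at offsets 9–11.
U+0053 → 1-byte form 53 at offsets 12–12.
U+5BE7 → 3-byte form E5 AF A7 at offsets 13–15.
U+0024 → 1-byte form 24 at offsets 16–16.
U+FD82A → 4-byte form F3 BD A0 AA at offsets 17–20.
Offset 17 falls in char 8's range; it's byte 1 of F3 BD A0 AA = 0xF3.

0xF3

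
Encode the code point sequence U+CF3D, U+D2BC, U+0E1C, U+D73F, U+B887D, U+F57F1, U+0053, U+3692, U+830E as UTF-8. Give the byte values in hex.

U+CF3D: 3-byte form → EC BC BD.
U+D2BC: 3-byte form → ED 8A BC.
U+0E1C: 3-byte form → E0 B8 9C.
U+D73F: 3-byte form → ED 9C BF.
U+B887D: 4-byte form → F2 B8 A1 BD.
U+F57F1: 4-byte form → F3 B5 9F B1.
U+0053: 1-byte form → 53.
U+3692: 3-byte form → E3 9A 92.
U+830E: 3-byte form → E8 8C 8E.
Concatenated (27 bytes): EC BC BD ED 8A BC E0 B8 9C ED 9C BF F2 B8 A1 BD F3 B5 9F B1 53 E3 9A 92 E8 8C 8E.

EC BC BD ED 8A BC E0 B8 9C ED 9C BF F2 B8 A1 BD F3 B5 9F B1 53 E3 9A 92 E8 8C 8E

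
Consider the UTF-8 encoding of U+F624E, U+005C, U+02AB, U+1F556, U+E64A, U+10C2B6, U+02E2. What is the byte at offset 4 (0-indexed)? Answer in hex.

0x5C

U+F624E → 4-byte form F3 B6 89 8E at offsets 0–3.
U+005C → 1-byte form 5C at offsets 4–4.
Offset 4 falls in char 2's range; it's byte 1 of 5C = 0x5C.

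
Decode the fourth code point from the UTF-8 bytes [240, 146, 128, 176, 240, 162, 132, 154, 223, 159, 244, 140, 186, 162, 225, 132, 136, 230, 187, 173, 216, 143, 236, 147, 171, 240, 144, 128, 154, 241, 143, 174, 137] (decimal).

Offset 0: leading byte 0xF0 = 11110000 → 4-byte char #1 = F0 92 80 B0.
Offset 4: leading byte 0xF0 = 11110000 → 4-byte char #2 = F0 A2 84 9A.
Offset 8: leading byte 0xDF = 11011111 → 2-byte char #3 = DF 9F.
Offset 10: leading byte 0xF4 = 11110100 → 4-byte char #4 = F4 8C BA A2.
Leading byte 0xF4 = 11110100 matches 11110xxx → 4-byte sequence.
Byte 1: 0xF4 = 11110100, payload 100 (3 bits).
Byte 2: 0x8C = 10001100 (10xxxxxx ✓), payload 001100.
Byte 3: 0xBA = 10111010 (10xxxxxx ✓), payload 111010.
Byte 4: 0xA2 = 10100010 (10xxxxxx ✓), payload 100010.
Concatenate: 100001100111010100010 = 0x10CEA2 (21 bits → U+10CEA2).

U+10CEA2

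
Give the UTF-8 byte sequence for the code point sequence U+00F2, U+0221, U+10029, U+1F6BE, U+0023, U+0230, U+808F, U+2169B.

U+00F2: 2-byte form → C3 B2.
U+0221: 2-byte form → C8 A1.
U+10029: 4-byte form → F0 90 80 A9.
U+1F6BE: 4-byte form → F0 9F 9A BE.
U+0023: 1-byte form → 23.
U+0230: 2-byte form → C8 B0.
U+808F: 3-byte form → E8 82 8F.
U+2169B: 4-byte form → F0 A1 9A 9B.
Concatenated (22 bytes): C3 B2 C8 A1 F0 90 80 A9 F0 9F 9A BE 23 C8 B0 E8 82 8F F0 A1 9A 9B.

C3 B2 C8 A1 F0 90 80 A9 F0 9F 9A BE 23 C8 B0 E8 82 8F F0 A1 9A 9B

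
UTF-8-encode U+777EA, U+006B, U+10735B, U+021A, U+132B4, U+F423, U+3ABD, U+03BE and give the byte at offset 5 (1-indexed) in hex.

1-indexed offset 5 is 0-indexed offset 4.
U+777EA → 4-byte form F1 B7 9F AA at offsets 0–3.
U+006B → 1-byte form 6B at offsets 4–4.
Offset 4 falls in char 2's range; it's byte 1 of 6B = 0x6B.

0x6B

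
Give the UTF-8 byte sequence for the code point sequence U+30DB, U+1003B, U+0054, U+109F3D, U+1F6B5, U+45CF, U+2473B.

E3 83 9B F0 90 80 BB 54 F4 89 BC BD F0 9F 9A B5 E4 97 8F F0 A4 9C BB

U+30DB: 3-byte form → E3 83 9B.
U+1003B: 4-byte form → F0 90 80 BB.
U+0054: 1-byte form → 54.
U+109F3D: 4-byte form → F4 89 BC BD.
U+1F6B5: 4-byte form → F0 9F 9A B5.
U+45CF: 3-byte form → E4 97 8F.
U+2473B: 4-byte form → F0 A4 9C BB.
Concatenated (23 bytes): E3 83 9B F0 90 80 BB 54 F4 89 BC BD F0 9F 9A B5 E4 97 8F F0 A4 9C BB.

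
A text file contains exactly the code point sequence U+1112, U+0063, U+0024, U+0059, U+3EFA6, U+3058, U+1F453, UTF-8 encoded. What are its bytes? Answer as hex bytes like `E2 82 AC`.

E1 84 92 63 24 59 F0 BE BE A6 E3 81 98 F0 9F 91 93

U+1112: 3-byte form → E1 84 92.
U+0063: 1-byte form → 63.
U+0024: 1-byte form → 24.
U+0059: 1-byte form → 59.
U+3EFA6: 4-byte form → F0 BE BE A6.
U+3058: 3-byte form → E3 81 98.
U+1F453: 4-byte form → F0 9F 91 93.
Concatenated (17 bytes): E1 84 92 63 24 59 F0 BE BE A6 E3 81 98 F0 9F 91 93.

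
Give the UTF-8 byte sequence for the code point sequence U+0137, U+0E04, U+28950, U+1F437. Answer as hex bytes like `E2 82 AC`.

C4 B7 E0 B8 84 F0 A8 A5 90 F0 9F 90 B7

U+0137: 2-byte form → C4 B7.
U+0E04: 3-byte form → E0 B8 84.
U+28950: 4-byte form → F0 A8 A5 90.
U+1F437: 4-byte form → F0 9F 90 B7.
Concatenated (13 bytes): C4 B7 E0 B8 84 F0 A8 A5 90 F0 9F 90 B7.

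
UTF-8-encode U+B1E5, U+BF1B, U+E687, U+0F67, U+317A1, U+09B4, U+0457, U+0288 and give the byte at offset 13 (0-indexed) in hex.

0xB1

U+B1E5 → 3-byte form EB 87 A5 at offsets 0–2.
U+BF1B → 3-byte form EB BC 9B at offsets 3–5.
U+E687 → 3-byte form EE 9A 87 at offsets 6–8.
U+0F67 → 3-byte form E0 BD A7 at offsets 9–11.
U+317A1 → 4-byte form F0 B1 9E A1 at offsets 12–15.
Offset 13 falls in char 5's range; it's byte 2 of F0 B1 9E A1 = 0xB1.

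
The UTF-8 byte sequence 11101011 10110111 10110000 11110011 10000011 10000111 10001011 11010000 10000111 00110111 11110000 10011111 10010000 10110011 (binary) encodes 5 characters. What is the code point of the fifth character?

Offset 0: leading byte 0xEB = 11101011 → 3-byte char #1 = EB B7 B0.
Offset 3: leading byte 0xF3 = 11110011 → 4-byte char #2 = F3 83 87 8B.
Offset 7: leading byte 0xD0 = 11010000 → 2-byte char #3 = D0 87.
Offset 9: leading byte 0x37 = 00110111 → 1-byte char #4 = 37.
Offset 10: leading byte 0xF0 = 11110000 → 4-byte char #5 = F0 9F 90 B3.
Leading byte 0xF0 = 11110000 matches 11110xxx → 4-byte sequence.
Byte 1: 0xF0 = 11110000, payload 000 (3 bits).
Byte 2: 0x9F = 10011111 (10xxxxxx ✓), payload 011111.
Byte 3: 0x90 = 10010000 (10xxxxxx ✓), payload 010000.
Byte 4: 0xB3 = 10110011 (10xxxxxx ✓), payload 110011.
Concatenate: 000011111010000110011 = 0x1F433 (21 bits → U+1F433).

U+1F433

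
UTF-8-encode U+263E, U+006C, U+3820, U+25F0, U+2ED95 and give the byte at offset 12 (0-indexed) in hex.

U+263E → 3-byte form E2 98 BE at offsets 0–2.
U+006C → 1-byte form 6C at offsets 3–3.
U+3820 → 3-byte form E3 A0 A0 at offsets 4–6.
U+25F0 → 3-byte form E2 97 B0 at offsets 7–9.
U+2ED95 → 4-byte form F0 AE B6 95 at offsets 10–13.
Offset 12 falls in char 5's range; it's byte 3 of F0 AE B6 95 = 0xB6.

0xB6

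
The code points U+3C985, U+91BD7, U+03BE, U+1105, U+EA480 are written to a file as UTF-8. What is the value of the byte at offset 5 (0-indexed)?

0x91

U+3C985 → 4-byte form F0 BC A6 85 at offsets 0–3.
U+91BD7 → 4-byte form F2 91 AF 97 at offsets 4–7.
Offset 5 falls in char 2's range; it's byte 2 of F2 91 AF 97 = 0x91.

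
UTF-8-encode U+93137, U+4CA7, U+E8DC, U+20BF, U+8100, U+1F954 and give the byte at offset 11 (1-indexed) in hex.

0xE2

1-indexed offset 11 is 0-indexed offset 10.
U+93137 → 4-byte form F2 93 84 B7 at offsets 0–3.
U+4CA7 → 3-byte form E4 B2 A7 at offsets 4–6.
U+E8DC → 3-byte form EE A3 9C at offsets 7–9.
U+20BF → 3-byte form E2 82 BF at offsets 10–12.
Offset 10 falls in char 4's range; it's byte 1 of E2 82 BF = 0xE2.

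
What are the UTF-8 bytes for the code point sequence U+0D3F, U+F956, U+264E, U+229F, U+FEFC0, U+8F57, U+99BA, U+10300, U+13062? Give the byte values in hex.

E0 B4 BF EF A5 96 E2 99 8E E2 8A 9F F3 BE BF 80 E8 BD 97 E9 A6 BA F0 90 8C 80 F0 93 81 A2

U+0D3F: 3-byte form → E0 B4 BF.
U+F956: 3-byte form → EF A5 96.
U+264E: 3-byte form → E2 99 8E.
U+229F: 3-byte form → E2 8A 9F.
U+FEFC0: 4-byte form → F3 BE BF 80.
U+8F57: 3-byte form → E8 BD 97.
U+99BA: 3-byte form → E9 A6 BA.
U+10300: 4-byte form → F0 90 8C 80.
U+13062: 4-byte form → F0 93 81 A2.
Concatenated (30 bytes): E0 B4 BF EF A5 96 E2 99 8E E2 8A 9F F3 BE BF 80 E8 BD 97 E9 A6 BA F0 90 8C 80 F0 93 81 A2.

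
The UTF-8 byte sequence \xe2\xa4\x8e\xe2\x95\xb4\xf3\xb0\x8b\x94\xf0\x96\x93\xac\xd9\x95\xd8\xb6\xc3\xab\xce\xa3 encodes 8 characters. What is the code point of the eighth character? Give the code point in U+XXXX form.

U+03A3

Offset 0: leading byte 0xE2 = 11100010 → 3-byte char #1 = E2 A4 8E.
Offset 3: leading byte 0xE2 = 11100010 → 3-byte char #2 = E2 95 B4.
Offset 6: leading byte 0xF3 = 11110011 → 4-byte char #3 = F3 B0 8B 94.
Offset 10: leading byte 0xF0 = 11110000 → 4-byte char #4 = F0 96 93 AC.
Offset 14: leading byte 0xD9 = 11011001 → 2-byte char #5 = D9 95.
Offset 16: leading byte 0xD8 = 11011000 → 2-byte char #6 = D8 B6.
Offset 18: leading byte 0xC3 = 11000011 → 2-byte char #7 = C3 AB.
Offset 20: leading byte 0xCE = 11001110 → 2-byte char #8 = CE A3.
Leading byte 0xCE = 11001110 matches 110xxxxx → 2-byte sequence.
Byte 1: 0xCE = 11001110, payload 01110 (5 bits).
Byte 2: 0xA3 = 10100011 (10xxxxxx ✓), payload 100011.
Concatenate: 01110100011 = 0x3A3 (11 bits → U+03A3).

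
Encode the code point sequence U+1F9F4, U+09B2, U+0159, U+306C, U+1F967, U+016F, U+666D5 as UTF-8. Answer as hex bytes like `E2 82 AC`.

U+1F9F4: 4-byte form → F0 9F A7 B4.
U+09B2: 3-byte form → E0 A6 B2.
U+0159: 2-byte form → C5 99.
U+306C: 3-byte form → E3 81 AC.
U+1F967: 4-byte form → F0 9F A5 A7.
U+016F: 2-byte form → C5 AF.
U+666D5: 4-byte form → F1 A6 9B 95.
Concatenated (22 bytes): F0 9F A7 B4 E0 A6 B2 C5 99 E3 81 AC F0 9F A5 A7 C5 AF F1 A6 9B 95.

F0 9F A7 B4 E0 A6 B2 C5 99 E3 81 AC F0 9F A5 A7 C5 AF F1 A6 9B 95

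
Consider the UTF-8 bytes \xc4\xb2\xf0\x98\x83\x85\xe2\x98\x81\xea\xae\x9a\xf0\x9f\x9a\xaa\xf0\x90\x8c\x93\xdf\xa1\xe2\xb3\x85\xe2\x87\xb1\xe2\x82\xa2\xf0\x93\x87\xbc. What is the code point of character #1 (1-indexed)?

Offset 0: leading byte 0xC4 = 11000100 → 2-byte char #1 = C4 B2.
Leading byte 0xC4 = 11000100 matches 110xxxxx → 2-byte sequence.
Byte 1: 0xC4 = 11000100, payload 00100 (5 bits).
Byte 2: 0xB2 = 10110010 (10xxxxxx ✓), payload 110010.
Concatenate: 00100110010 = 0x132 (11 bits → U+0132).

U+0132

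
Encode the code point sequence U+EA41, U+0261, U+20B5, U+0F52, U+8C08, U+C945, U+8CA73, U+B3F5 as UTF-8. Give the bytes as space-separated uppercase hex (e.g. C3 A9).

EE A9 81 C9 A1 E2 82 B5 E0 BD 92 E8 B0 88 EC A5 85 F2 8C A9 B3 EB 8F B5

U+EA41: 3-byte form → EE A9 81.
U+0261: 2-byte form → C9 A1.
U+20B5: 3-byte form → E2 82 B5.
U+0F52: 3-byte form → E0 BD 92.
U+8C08: 3-byte form → E8 B0 88.
U+C945: 3-byte form → EC A5 85.
U+8CA73: 4-byte form → F2 8C A9 B3.
U+B3F5: 3-byte form → EB 8F B5.
Concatenated (24 bytes): EE A9 81 C9 A1 E2 82 B5 E0 BD 92 E8 B0 88 EC A5 85 F2 8C A9 B3 EB 8F B5.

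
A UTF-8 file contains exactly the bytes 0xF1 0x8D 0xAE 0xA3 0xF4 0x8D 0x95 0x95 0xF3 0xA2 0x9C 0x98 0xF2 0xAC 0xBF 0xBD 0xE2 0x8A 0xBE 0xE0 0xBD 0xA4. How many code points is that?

6

Byte at offset 0: 0xF1 = 11110001 → 4-byte char (#1). Advance 4.
Byte at offset 4: 0xF4 = 11110100 → 4-byte char (#2). Advance 4.
Byte at offset 8: 0xF3 = 11110011 → 4-byte char (#3). Advance 4.
Byte at offset 12: 0xF2 = 11110010 → 4-byte char (#4). Advance 4.
Byte at offset 16: 0xE2 = 11100010 → 3-byte char (#5). Advance 3.
Byte at offset 19: 0xE0 = 11100000 → 3-byte char (#6). Advance 3.
Reached end at offset 22 after 6 code points.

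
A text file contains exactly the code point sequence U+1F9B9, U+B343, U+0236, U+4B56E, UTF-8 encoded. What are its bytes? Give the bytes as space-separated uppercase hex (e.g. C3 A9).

F0 9F A6 B9 EB 8D 83 C8 B6 F1 8B 95 AE

U+1F9B9: 4-byte form → F0 9F A6 B9.
U+B343: 3-byte form → EB 8D 83.
U+0236: 2-byte form → C8 B6.
U+4B56E: 4-byte form → F1 8B 95 AE.
Concatenated (13 bytes): F0 9F A6 B9 EB 8D 83 C8 B6 F1 8B 95 AE.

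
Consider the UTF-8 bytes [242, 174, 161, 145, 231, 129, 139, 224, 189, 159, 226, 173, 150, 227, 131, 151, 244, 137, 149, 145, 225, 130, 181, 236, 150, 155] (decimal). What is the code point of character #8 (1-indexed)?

Offset 0: leading byte 0xF2 = 11110010 → 4-byte char #1 = F2 AE A1 91.
Offset 4: leading byte 0xE7 = 11100111 → 3-byte char #2 = E7 81 8B.
Offset 7: leading byte 0xE0 = 11100000 → 3-byte char #3 = E0 BD 9F.
Offset 10: leading byte 0xE2 = 11100010 → 3-byte char #4 = E2 AD 96.
Offset 13: leading byte 0xE3 = 11100011 → 3-byte char #5 = E3 83 97.
Offset 16: leading byte 0xF4 = 11110100 → 4-byte char #6 = F4 89 95 91.
Offset 20: leading byte 0xE1 = 11100001 → 3-byte char #7 = E1 82 B5.
Offset 23: leading byte 0xEC = 11101100 → 3-byte char #8 = EC 96 9B.
Leading byte 0xEC = 11101100 matches 1110xxxx → 3-byte sequence.
Byte 1: 0xEC = 11101100, payload 1100 (4 bits).
Byte 2: 0x96 = 10010110 (10xxxxxx ✓), payload 010110.
Byte 3: 0x9B = 10011011 (10xxxxxx ✓), payload 011011.
Concatenate: 1100010110011011 = 0xC59B (16 bits → U+C59B).

U+C59B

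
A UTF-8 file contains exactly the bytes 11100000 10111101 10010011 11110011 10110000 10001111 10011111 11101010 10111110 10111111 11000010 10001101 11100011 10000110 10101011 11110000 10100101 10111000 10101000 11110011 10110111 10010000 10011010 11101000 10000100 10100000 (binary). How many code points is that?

Byte at offset 0: 0xE0 = 11100000 → 3-byte char (#1). Advance 3.
Byte at offset 3: 0xF3 = 11110011 → 4-byte char (#2). Advance 4.
Byte at offset 7: 0xEA = 11101010 → 3-byte char (#3). Advance 3.
Byte at offset 10: 0xC2 = 11000010 → 2-byte char (#4). Advance 2.
Byte at offset 12: 0xE3 = 11100011 → 3-byte char (#5). Advance 3.
Byte at offset 15: 0xF0 = 11110000 → 4-byte char (#6). Advance 4.
Byte at offset 19: 0xF3 = 11110011 → 4-byte char (#7). Advance 4.
Byte at offset 23: 0xE8 = 11101000 → 3-byte char (#8). Advance 3.
Reached end at offset 26 after 8 code points.

8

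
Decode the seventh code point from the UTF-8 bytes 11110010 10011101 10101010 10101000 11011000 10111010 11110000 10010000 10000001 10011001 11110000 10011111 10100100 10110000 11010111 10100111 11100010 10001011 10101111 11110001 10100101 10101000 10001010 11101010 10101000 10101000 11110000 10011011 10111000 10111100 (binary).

U+65A0A

Offset 0: leading byte 0xF2 = 11110010 → 4-byte char #1 = F2 9D AA A8.
Offset 4: leading byte 0xD8 = 11011000 → 2-byte char #2 = D8 BA.
Offset 6: leading byte 0xF0 = 11110000 → 4-byte char #3 = F0 90 81 99.
Offset 10: leading byte 0xF0 = 11110000 → 4-byte char #4 = F0 9F A4 B0.
Offset 14: leading byte 0xD7 = 11010111 → 2-byte char #5 = D7 A7.
Offset 16: leading byte 0xE2 = 11100010 → 3-byte char #6 = E2 8B AF.
Offset 19: leading byte 0xF1 = 11110001 → 4-byte char #7 = F1 A5 A8 8A.
Leading byte 0xF1 = 11110001 matches 11110xxx → 4-byte sequence.
Byte 1: 0xF1 = 11110001, payload 001 (3 bits).
Byte 2: 0xA5 = 10100101 (10xxxxxx ✓), payload 100101.
Byte 3: 0xA8 = 10101000 (10xxxxxx ✓), payload 101000.
Byte 4: 0x8A = 10001010 (10xxxxxx ✓), payload 001010.
Concatenate: 001100101101000001010 = 0x65A0A (21 bits → U+65A0A).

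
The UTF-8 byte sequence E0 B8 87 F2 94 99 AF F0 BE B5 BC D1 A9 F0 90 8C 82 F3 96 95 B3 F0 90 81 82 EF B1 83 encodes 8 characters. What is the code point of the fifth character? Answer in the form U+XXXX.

Offset 0: leading byte 0xE0 = 11100000 → 3-byte char #1 = E0 B8 87.
Offset 3: leading byte 0xF2 = 11110010 → 4-byte char #2 = F2 94 99 AF.
Offset 7: leading byte 0xF0 = 11110000 → 4-byte char #3 = F0 BE B5 BC.
Offset 11: leading byte 0xD1 = 11010001 → 2-byte char #4 = D1 A9.
Offset 13: leading byte 0xF0 = 11110000 → 4-byte char #5 = F0 90 8C 82.
Leading byte 0xF0 = 11110000 matches 11110xxx → 4-byte sequence.
Byte 1: 0xF0 = 11110000, payload 000 (3 bits).
Byte 2: 0x90 = 10010000 (10xxxxxx ✓), payload 010000.
Byte 3: 0x8C = 10001100 (10xxxxxx ✓), payload 001100.
Byte 4: 0x82 = 10000010 (10xxxxxx ✓), payload 000010.
Concatenate: 000010000001100000010 = 0x10302 (21 bits → U+10302).

U+10302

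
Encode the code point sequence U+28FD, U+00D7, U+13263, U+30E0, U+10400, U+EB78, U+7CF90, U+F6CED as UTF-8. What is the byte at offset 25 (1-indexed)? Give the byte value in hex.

1-indexed offset 25 is 0-indexed offset 24.
U+28FD → 3-byte form E2 A3 BD at offsets 0–2.
U+00D7 → 2-byte form C3 97 at offsets 3–4.
U+13263 → 4-byte form F0 93 89 A3 at offsets 5–8.
U+30E0 → 3-byte form E3 83 A0 at offsets 9–11.
U+10400 → 4-byte form F0 90 90 80 at offsets 12–15.
U+EB78 → 3-byte form EE AD B8 at offsets 16–18.
U+7CF90 → 4-byte form F1 BC BE 90 at offsets 19–22.
U+F6CED → 4-byte form F3 B6 B3 AD at offsets 23–26.
Offset 24 falls in char 8's range; it's byte 2 of F3 B6 B3 AD = 0xB6.

0xB6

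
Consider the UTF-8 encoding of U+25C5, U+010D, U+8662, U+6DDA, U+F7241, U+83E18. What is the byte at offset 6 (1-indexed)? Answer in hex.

1-indexed offset 6 is 0-indexed offset 5.
U+25C5 → 3-byte form E2 97 85 at offsets 0–2.
U+010D → 2-byte form C4 8D at offsets 3–4.
U+8662 → 3-byte form E8 99 A2 at offsets 5–7.
Offset 5 falls in char 3's range; it's byte 1 of E8 99 A2 = 0xE8.

0xE8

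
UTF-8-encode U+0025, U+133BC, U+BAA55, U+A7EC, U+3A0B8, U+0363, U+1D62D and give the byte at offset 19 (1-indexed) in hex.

0xF0

1-indexed offset 19 is 0-indexed offset 18.
U+0025 → 1-byte form 25 at offsets 0–0.
U+133BC → 4-byte form F0 93 8E BC at offsets 1–4.
U+BAA55 → 4-byte form F2 BA A9 95 at offsets 5–8.
U+A7EC → 3-byte form EA 9F AC at offsets 9–11.
U+3A0B8 → 4-byte form F0 BA 82 B8 at offsets 12–15.
U+0363 → 2-byte form CD A3 at offsets 16–17.
U+1D62D → 4-byte form F0 9D 98 AD at offsets 18–21.
Offset 18 falls in char 7's range; it's byte 1 of F0 9D 98 AD = 0xF0.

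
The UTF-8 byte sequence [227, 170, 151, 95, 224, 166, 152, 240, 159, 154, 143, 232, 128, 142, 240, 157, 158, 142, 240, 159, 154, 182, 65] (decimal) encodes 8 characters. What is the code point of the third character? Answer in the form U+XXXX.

Offset 0: leading byte 0xE3 = 11100011 → 3-byte char #1 = E3 AA 97.
Offset 3: leading byte 0x5F = 01011111 → 1-byte char #2 = 5F.
Offset 4: leading byte 0xE0 = 11100000 → 3-byte char #3 = E0 A6 98.
Leading byte 0xE0 = 11100000 matches 1110xxxx → 3-byte sequence.
Byte 1: 0xE0 = 11100000, payload 0000 (4 bits).
Byte 2: 0xA6 = 10100110 (10xxxxxx ✓), payload 100110.
Byte 3: 0x98 = 10011000 (10xxxxxx ✓), payload 011000.
Concatenate: 0000100110011000 = 0x998 (16 bits → U+0998).

U+0998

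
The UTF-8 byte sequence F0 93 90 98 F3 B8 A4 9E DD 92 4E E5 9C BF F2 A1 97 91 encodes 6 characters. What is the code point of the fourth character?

Offset 0: leading byte 0xF0 = 11110000 → 4-byte char #1 = F0 93 90 98.
Offset 4: leading byte 0xF3 = 11110011 → 4-byte char #2 = F3 B8 A4 9E.
Offset 8: leading byte 0xDD = 11011101 → 2-byte char #3 = DD 92.
Offset 10: leading byte 0x4E = 01001110 → 1-byte char #4 = 4E.
Leading byte 0x4E = 01001110 matches 0xxxxxxx → 1-byte sequence.
Byte 1: 0x4E = 01001110, payload 1001110 (7 bits).
Concatenate: 1001110 = 0x4E (7 bits → U+004E).

U+004E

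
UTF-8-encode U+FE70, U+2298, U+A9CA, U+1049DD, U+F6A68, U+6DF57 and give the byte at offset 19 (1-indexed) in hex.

0xAD

1-indexed offset 19 is 0-indexed offset 18.
U+FE70 → 3-byte form EF B9 B0 at offsets 0–2.
U+2298 → 3-byte form E2 8A 98 at offsets 3–5.
U+A9CA → 3-byte form EA A7 8A at offsets 6–8.
U+1049DD → 4-byte form F4 84 A7 9D at offsets 9–12.
U+F6A68 → 4-byte form F3 B6 A9 A8 at offsets 13–16.
U+6DF57 → 4-byte form F1 AD BD 97 at offsets 17–20.
Offset 18 falls in char 6's range; it's byte 2 of F1 AD BD 97 = 0xAD.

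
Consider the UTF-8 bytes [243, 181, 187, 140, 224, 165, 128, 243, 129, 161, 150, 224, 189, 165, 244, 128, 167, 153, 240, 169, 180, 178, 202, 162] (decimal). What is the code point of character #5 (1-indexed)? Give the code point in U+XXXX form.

U+1009D9

Offset 0: leading byte 0xF3 = 11110011 → 4-byte char #1 = F3 B5 BB 8C.
Offset 4: leading byte 0xE0 = 11100000 → 3-byte char #2 = E0 A5 80.
Offset 7: leading byte 0xF3 = 11110011 → 4-byte char #3 = F3 81 A1 96.
Offset 11: leading byte 0xE0 = 11100000 → 3-byte char #4 = E0 BD A5.
Offset 14: leading byte 0xF4 = 11110100 → 4-byte char #5 = F4 80 A7 99.
Leading byte 0xF4 = 11110100 matches 11110xxx → 4-byte sequence.
Byte 1: 0xF4 = 11110100, payload 100 (3 bits).
Byte 2: 0x80 = 10000000 (10xxxxxx ✓), payload 000000.
Byte 3: 0xA7 = 10100111 (10xxxxxx ✓), payload 100111.
Byte 4: 0x99 = 10011001 (10xxxxxx ✓), payload 011001.
Concatenate: 100000000100111011001 = 0x1009D9 (21 bits → U+1009D9).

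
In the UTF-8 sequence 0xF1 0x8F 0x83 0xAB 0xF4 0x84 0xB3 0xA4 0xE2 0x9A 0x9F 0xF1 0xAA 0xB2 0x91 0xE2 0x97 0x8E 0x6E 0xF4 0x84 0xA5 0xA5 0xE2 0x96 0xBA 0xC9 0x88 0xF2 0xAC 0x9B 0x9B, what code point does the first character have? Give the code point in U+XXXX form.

Offset 0: leading byte 0xF1 = 11110001 → 4-byte char #1 = F1 8F 83 AB.
Leading byte 0xF1 = 11110001 matches 11110xxx → 4-byte sequence.
Byte 1: 0xF1 = 11110001, payload 001 (3 bits).
Byte 2: 0x8F = 10001111 (10xxxxxx ✓), payload 001111.
Byte 3: 0x83 = 10000011 (10xxxxxx ✓), payload 000011.
Byte 4: 0xAB = 10101011 (10xxxxxx ✓), payload 101011.
Concatenate: 001001111000011101011 = 0x4F0EB (21 bits → U+4F0EB).

U+4F0EB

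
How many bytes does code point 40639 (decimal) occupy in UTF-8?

U+9EBF = 0x9EBF. UTF-8 uses 1 byte below 0x80, 2 below 0x800, 3 below 0x10000, 4 up to 0x10FFFF. 0x9EBF is in U+0800–U+FFFF → 3 bytes.

3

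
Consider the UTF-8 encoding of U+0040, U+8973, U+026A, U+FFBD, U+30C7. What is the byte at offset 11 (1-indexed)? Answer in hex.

1-indexed offset 11 is 0-indexed offset 10.
U+0040 → 1-byte form 40 at offsets 0–0.
U+8973 → 3-byte form E8 A5 B3 at offsets 1–3.
U+026A → 2-byte form C9 AA at offsets 4–5.
U+FFBD → 3-byte form EF BE BD at offsets 6–8.
U+30C7 → 3-byte form E3 83 87 at offsets 9–11.
Offset 10 falls in char 5's range; it's byte 2 of E3 83 87 = 0x83.

0x83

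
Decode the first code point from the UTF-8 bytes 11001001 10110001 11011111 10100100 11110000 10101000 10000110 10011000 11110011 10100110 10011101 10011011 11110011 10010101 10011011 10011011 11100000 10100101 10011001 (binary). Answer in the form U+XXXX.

Offset 0: leading byte 0xC9 = 11001001 → 2-byte char #1 = C9 B1.
Leading byte 0xC9 = 11001001 matches 110xxxxx → 2-byte sequence.
Byte 1: 0xC9 = 11001001, payload 01001 (5 bits).
Byte 2: 0xB1 = 10110001 (10xxxxxx ✓), payload 110001.
Concatenate: 01001110001 = 0x271 (11 bits → U+0271).

U+0271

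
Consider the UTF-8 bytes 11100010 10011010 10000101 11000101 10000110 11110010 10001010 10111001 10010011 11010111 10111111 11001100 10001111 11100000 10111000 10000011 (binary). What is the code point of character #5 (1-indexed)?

U+030F

Offset 0: leading byte 0xE2 = 11100010 → 3-byte char #1 = E2 9A 85.
Offset 3: leading byte 0xC5 = 11000101 → 2-byte char #2 = C5 86.
Offset 5: leading byte 0xF2 = 11110010 → 4-byte char #3 = F2 8A B9 93.
Offset 9: leading byte 0xD7 = 11010111 → 2-byte char #4 = D7 BF.
Offset 11: leading byte 0xCC = 11001100 → 2-byte char #5 = CC 8F.
Leading byte 0xCC = 11001100 matches 110xxxxx → 2-byte sequence.
Byte 1: 0xCC = 11001100, payload 01100 (5 bits).
Byte 2: 0x8F = 10001111 (10xxxxxx ✓), payload 001111.
Concatenate: 01100001111 = 0x30F (11 bits → U+030F).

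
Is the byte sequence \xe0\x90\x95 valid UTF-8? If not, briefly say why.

invalid (overlong encoding)

Leading byte 0xE0 = 11100000 → 3-byte form.
Continuation bytes all match 10xxxxxx. Payload decodes to 0x415.
But 0x415 < 0x800, the minimum for a 3-byte sequence — this is an overlong encoding.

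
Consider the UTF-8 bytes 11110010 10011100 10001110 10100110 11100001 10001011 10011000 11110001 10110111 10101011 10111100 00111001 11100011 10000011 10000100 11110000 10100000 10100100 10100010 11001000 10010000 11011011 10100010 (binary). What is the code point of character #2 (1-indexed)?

Offset 0: leading byte 0xF2 = 11110010 → 4-byte char #1 = F2 9C 8E A6.
Offset 4: leading byte 0xE1 = 11100001 → 3-byte char #2 = E1 8B 98.
Leading byte 0xE1 = 11100001 matches 1110xxxx → 3-byte sequence.
Byte 1: 0xE1 = 11100001, payload 0001 (4 bits).
Byte 2: 0x8B = 10001011 (10xxxxxx ✓), payload 001011.
Byte 3: 0x98 = 10011000 (10xxxxxx ✓), payload 011000.
Concatenate: 0001001011011000 = 0x12D8 (16 bits → U+12D8).

U+12D8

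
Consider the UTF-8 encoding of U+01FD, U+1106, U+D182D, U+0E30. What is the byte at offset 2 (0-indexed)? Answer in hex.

0xE1

U+01FD → 2-byte form C7 BD at offsets 0–1.
U+1106 → 3-byte form E1 84 86 at offsets 2–4.
Offset 2 falls in char 2's range; it's byte 1 of E1 84 86 = 0xE1.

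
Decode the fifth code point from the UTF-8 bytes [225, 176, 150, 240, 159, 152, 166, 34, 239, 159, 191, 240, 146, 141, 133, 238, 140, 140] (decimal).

U+12345

Offset 0: leading byte 0xE1 = 11100001 → 3-byte char #1 = E1 B0 96.
Offset 3: leading byte 0xF0 = 11110000 → 4-byte char #2 = F0 9F 98 A6.
Offset 7: leading byte 0x22 = 00100010 → 1-byte char #3 = 22.
Offset 8: leading byte 0xEF = 11101111 → 3-byte char #4 = EF 9F BF.
Offset 11: leading byte 0xF0 = 11110000 → 4-byte char #5 = F0 92 8D 85.
Leading byte 0xF0 = 11110000 matches 11110xxx → 4-byte sequence.
Byte 1: 0xF0 = 11110000, payload 000 (3 bits).
Byte 2: 0x92 = 10010010 (10xxxxxx ✓), payload 010010.
Byte 3: 0x8D = 10001101 (10xxxxxx ✓), payload 001101.
Byte 4: 0x85 = 10000101 (10xxxxxx ✓), payload 000101.
Concatenate: 000010010001101000101 = 0x12345 (21 bits → U+12345).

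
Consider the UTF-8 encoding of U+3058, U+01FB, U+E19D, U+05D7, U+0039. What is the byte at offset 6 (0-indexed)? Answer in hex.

U+3058 → 3-byte form E3 81 98 at offsets 0–2.
U+01FB → 2-byte form C7 BB at offsets 3–4.
U+E19D → 3-byte form EE 86 9D at offsets 5–7.
Offset 6 falls in char 3's range; it's byte 2 of EE 86 9D = 0x86.

0x86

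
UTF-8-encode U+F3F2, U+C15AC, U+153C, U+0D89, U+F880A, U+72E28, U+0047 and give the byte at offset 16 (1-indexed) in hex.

1-indexed offset 16 is 0-indexed offset 15.
U+F3F2 → 3-byte form EF 8F B2 at offsets 0–2.
U+C15AC → 4-byte form F3 81 96 AC at offsets 3–6.
U+153C → 3-byte form E1 94 BC at offsets 7–9.
U+0D89 → 3-byte form E0 B6 89 at offsets 10–12.
U+F880A → 4-byte form F3 B8 A0 8A at offsets 13–16.
Offset 15 falls in char 5's range; it's byte 3 of F3 B8 A0 8A = 0xA0.

0xA0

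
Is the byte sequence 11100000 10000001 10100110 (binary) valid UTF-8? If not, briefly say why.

invalid (overlong encoding)

Leading byte 0xE0 = 11100000 → 3-byte form.
Continuation bytes all match 10xxxxxx. Payload decodes to 0x66.
But 0x66 < 0x800, the minimum for a 3-byte sequence — this is an overlong encoding.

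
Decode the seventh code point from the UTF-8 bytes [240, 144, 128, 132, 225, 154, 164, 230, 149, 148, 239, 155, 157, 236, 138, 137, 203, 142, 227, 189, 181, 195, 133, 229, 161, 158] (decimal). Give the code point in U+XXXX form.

Offset 0: leading byte 0xF0 = 11110000 → 4-byte char #1 = F0 90 80 84.
Offset 4: leading byte 0xE1 = 11100001 → 3-byte char #2 = E1 9A A4.
Offset 7: leading byte 0xE6 = 11100110 → 3-byte char #3 = E6 95 94.
Offset 10: leading byte 0xEF = 11101111 → 3-byte char #4 = EF 9B 9D.
Offset 13: leading byte 0xEC = 11101100 → 3-byte char #5 = EC 8A 89.
Offset 16: leading byte 0xCB = 11001011 → 2-byte char #6 = CB 8E.
Offset 18: leading byte 0xE3 = 11100011 → 3-byte char #7 = E3 BD B5.
Leading byte 0xE3 = 11100011 matches 1110xxxx → 3-byte sequence.
Byte 1: 0xE3 = 11100011, payload 0011 (4 bits).
Byte 2: 0xBD = 10111101 (10xxxxxx ✓), payload 111101.
Byte 3: 0xB5 = 10110101 (10xxxxxx ✓), payload 110101.
Concatenate: 0011111101110101 = 0x3F75 (16 bits → U+3F75).

U+3F75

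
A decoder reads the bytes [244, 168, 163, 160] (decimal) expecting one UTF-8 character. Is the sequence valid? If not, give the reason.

Leading byte 0xF4 = 11110100 → 4-byte form.
Payload = 0x1288E0, which exceeds U+10FFFF, the maximum Unicode code point. (Leading bytes F5–FF, or F4 followed by ≥ 0x90, are invalid.)

invalid (encodes a value above U+10FFFF)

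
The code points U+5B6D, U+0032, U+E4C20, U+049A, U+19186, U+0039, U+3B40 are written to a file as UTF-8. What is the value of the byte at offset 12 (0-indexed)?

0x86

U+5B6D → 3-byte form E5 AD AD at offsets 0–2.
U+0032 → 1-byte form 32 at offsets 3–3.
U+E4C20 → 4-byte form F3 A4 B0 A0 at offsets 4–7.
U+049A → 2-byte form D2 9A at offsets 8–9.
U+19186 → 4-byte form F0 99 86 86 at offsets 10–13.
Offset 12 falls in char 5's range; it's byte 3 of F0 99 86 86 = 0x86.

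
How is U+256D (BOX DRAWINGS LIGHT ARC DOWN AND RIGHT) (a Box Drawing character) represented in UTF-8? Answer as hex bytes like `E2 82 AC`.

E2 95 AD

U+256D = 0x256D = 9581 decimal. In range U+0800–U+FFFF → 3-byte form: 1110xxxx 10xxxxxx 10xxxxxx.
Binary (16 bits): 0010010101101101.
Split 4+6+6: 0010 | 010101 | 101101.
Byte 1: 11100010 = 0xE2.
Byte 2: 10010101 = 0x95.
Byte 3: 10101101 = 0xAD.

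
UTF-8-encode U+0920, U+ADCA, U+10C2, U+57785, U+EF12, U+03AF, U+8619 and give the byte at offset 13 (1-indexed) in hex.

0x85

1-indexed offset 13 is 0-indexed offset 12.
U+0920 → 3-byte form E0 A4 A0 at offsets 0–2.
U+ADCA → 3-byte form EA B7 8A at offsets 3–5.
U+10C2 → 3-byte form E1 83 82 at offsets 6–8.
U+57785 → 4-byte form F1 97 9E 85 at offsets 9–12.
Offset 12 falls in char 4's range; it's byte 4 of F1 97 9E 85 = 0x85.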